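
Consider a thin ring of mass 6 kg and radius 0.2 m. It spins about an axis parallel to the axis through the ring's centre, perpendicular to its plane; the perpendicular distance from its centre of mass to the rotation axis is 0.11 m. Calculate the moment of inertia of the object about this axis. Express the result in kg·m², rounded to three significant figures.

0.313

I_cm = MR² = (6)(0.2)² = 0.24 kg·m²; centre at d = 0.11 m, so the parallel axis theorem gives I = 0.24 + (6)(0.11)² = 0.3126 kg·m².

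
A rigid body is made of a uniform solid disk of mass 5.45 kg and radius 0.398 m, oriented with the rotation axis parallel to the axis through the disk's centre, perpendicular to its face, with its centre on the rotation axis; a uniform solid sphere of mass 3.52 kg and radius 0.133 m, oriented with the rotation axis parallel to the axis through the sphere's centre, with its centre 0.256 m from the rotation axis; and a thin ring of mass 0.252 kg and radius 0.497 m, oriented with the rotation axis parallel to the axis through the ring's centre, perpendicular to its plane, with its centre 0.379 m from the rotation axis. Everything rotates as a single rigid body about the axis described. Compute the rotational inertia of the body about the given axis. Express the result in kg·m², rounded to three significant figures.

Solid disk: I_cm = (1/2)MR² = (1/2)(5.45)(0.398)² = 0.43165 kg·m²; axis through the centre, so I = 0.43165 kg·m².
Solid sphere: I_cm = (2/5)MR² = (2/5)(3.52)(0.133)² = 0.024906 kg·m²; centre at d = 0.256 m, so the parallel axis theorem gives I = 0.024906 + (3.52)(0.256)² = 0.25559 kg·m².
Thin ring: I_cm = MR² = (0.252)(0.497)² = 0.062246 kg·m²; centre at d = 0.379 m, so the parallel axis theorem gives I = 0.062246 + (0.252)(0.379)² = 0.098444 kg·m².
Total I = 0.43165 + 0.25559 + 0.098444 = 0.78569 kg·m².

0.786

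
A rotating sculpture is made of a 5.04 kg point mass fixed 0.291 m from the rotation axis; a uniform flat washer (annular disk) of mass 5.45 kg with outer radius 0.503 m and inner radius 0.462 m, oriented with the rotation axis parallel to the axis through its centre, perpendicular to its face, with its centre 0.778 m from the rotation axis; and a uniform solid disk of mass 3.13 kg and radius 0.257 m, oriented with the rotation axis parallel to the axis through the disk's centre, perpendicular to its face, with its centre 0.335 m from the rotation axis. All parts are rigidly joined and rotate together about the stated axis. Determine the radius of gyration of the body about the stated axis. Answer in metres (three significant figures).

Point mass: I_cm = 0; centre at d = 0.291 m, so the parallel axis theorem gives I = 0 + (5.04)(0.291)² = 0.42679 kg·m².
Annular disk: I_cm = (1/2)M(R²+r²) = (1/2)(5.45)[(0.503)² + (0.462)²] = 1.2711 kg·m²; centre at d = 0.778 m, so the parallel axis theorem gives I = 1.2711 + (5.45)(0.778)² = 4.5699 kg·m².
Solid disk: I_cm = (1/2)MR² = (1/2)(3.13)(0.257)² = 0.10337 kg·m²; centre at d = 0.335 m, so the parallel axis theorem gives I = 0.10337 + (3.13)(0.335)² = 0.45463 kg·m².
Total I = 5.4513 kg·m²; total mass M = 13.62 kg.
k = √(I/M) = √(5.4513/13.62) = 0.63265 m.

0.633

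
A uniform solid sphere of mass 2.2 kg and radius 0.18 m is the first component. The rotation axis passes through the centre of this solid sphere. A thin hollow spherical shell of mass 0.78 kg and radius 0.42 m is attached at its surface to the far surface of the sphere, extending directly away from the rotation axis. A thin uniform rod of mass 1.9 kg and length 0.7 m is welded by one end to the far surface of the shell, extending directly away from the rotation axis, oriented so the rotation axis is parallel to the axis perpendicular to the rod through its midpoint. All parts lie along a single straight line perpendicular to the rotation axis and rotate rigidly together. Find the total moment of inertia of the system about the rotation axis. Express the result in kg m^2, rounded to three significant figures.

4.04

Solid sphere: I_cm = (2/5)MR² = (2/5)(2.2)(0.18)² = 0.028512 kg m^2; axis through the centre, so I = 0.028512 kg m^2.
Spherical shell: I_cm = (2/3)MR² = (2/3)(0.78)(0.42)² = 0.091728 kg m^2; centre at d = 0.18 + 0.42 = 0.6 m, so I = I_cm + Md² gives I = 0.091728 + (0.78)(0.6)² = 0.37253 kg m^2.
Thin rod: I_cm = (1/12)ML² = (1/12)(1.9)(0.7)² = 0.077583 kg m^2; centre at d = 0.18 + 0.42 + 0.42 + 0.35 = 1.37 m, so I = I_cm + Md² gives I = 0.077583 + (1.9)(1.37)² = 3.6437 kg m^2.
Total I = 0.028512 + 0.37253 + 3.6437 = 4.0447 kg m^2.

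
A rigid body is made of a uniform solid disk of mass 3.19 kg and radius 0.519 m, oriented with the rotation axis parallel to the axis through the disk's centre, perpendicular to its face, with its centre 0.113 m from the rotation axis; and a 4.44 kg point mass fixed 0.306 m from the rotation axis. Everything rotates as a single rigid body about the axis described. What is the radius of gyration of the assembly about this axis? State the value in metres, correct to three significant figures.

0.341

Solid disk: I_cm = (1/2)MR² = (1/2)(3.19)(0.519)² = 0.42963 kg·m²; centre at d = 0.113 m, so the parallel axis theorem gives I = 0.42963 + (3.19)(0.113)² = 0.47036 kg·m².
Point mass: I_cm = 0; centre at d = 0.306 m, so the parallel axis theorem gives I = 0 + (4.44)(0.306)² = 0.41574 kg·m².
Total I = 0.88611 kg·m²; total mass M = 7.63 kg.
k = √(I/M) = √(0.88611/7.63) = 0.34079 m.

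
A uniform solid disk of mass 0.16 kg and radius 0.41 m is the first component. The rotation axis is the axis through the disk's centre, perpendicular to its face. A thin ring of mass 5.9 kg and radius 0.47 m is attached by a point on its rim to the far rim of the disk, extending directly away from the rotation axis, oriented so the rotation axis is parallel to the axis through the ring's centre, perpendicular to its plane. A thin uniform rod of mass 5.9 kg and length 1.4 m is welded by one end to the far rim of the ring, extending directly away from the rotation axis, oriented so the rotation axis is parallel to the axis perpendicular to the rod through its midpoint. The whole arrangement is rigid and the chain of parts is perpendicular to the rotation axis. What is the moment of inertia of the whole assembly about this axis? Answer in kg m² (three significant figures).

Solid disk: I_cm = (1/2)MR² = (1/2)(0.16)(0.41)² = 0.013448 kg m²; axis through the centre, so I = 0.013448 kg m².
Thin ring: I_cm = MR² = (5.9)(0.47)² = 1.3033 kg m²; centre at d = 0.41 + 0.47 = 0.88 m, so the parallel axis theorem gives I = 1.3033 + (5.9)(0.88)² = 5.8723 kg m².
Thin rod: I_cm = (1/12)ML² = (1/12)(5.9)(1.4)² = 0.96367 kg m²; centre at d = 0.41 + 0.47 + 0.47 + 0.7 = 2.05 m, so the parallel axis theorem gives I = 0.96367 + (5.9)(2.05)² = 25.758 kg m².
Total I = 0.013448 + 5.8723 + 25.758 = 31.644 kg m².

31.6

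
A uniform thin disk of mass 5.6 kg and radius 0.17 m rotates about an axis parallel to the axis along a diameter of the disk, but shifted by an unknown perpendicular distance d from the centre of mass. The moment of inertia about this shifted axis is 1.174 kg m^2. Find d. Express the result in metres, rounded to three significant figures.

0.450

About the centre-of-mass axis, I_cm = (1/4)MR² = (1/4)(5.6)(0.17)² = 0.04046 kg m^2.
Parallel axis theorem: I = I_cm + Md², so Md² = 1.174 − 0.04046 = 1.1335 kg m^2.
d = √(1.1335 / 5.6) = 0.44991 m.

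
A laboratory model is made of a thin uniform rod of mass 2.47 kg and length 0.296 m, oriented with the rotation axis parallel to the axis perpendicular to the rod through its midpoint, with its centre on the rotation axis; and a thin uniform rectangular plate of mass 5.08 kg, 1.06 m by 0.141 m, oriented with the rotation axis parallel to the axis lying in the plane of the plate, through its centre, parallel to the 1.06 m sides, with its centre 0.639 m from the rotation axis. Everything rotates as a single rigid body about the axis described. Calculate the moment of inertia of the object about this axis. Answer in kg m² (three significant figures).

2.10

Thin rod: I_cm = (1/12)ML² = (1/12)(2.47)(0.296)² = 0.018034 kg m²; axis through the centre, so I = 0.018034 kg m².
Rectangular plate: I_cm = (1/12)Mb² = (1/12)(5.08)(0.141)² = 0.0084163 kg m²; centre at d = 0.639 m, so the parallel axis theorem gives I = 0.0084163 + (5.08)(0.639)² = 2.0827 kg m².
Total I = 0.018034 + 2.0827 = 2.1007 kg m².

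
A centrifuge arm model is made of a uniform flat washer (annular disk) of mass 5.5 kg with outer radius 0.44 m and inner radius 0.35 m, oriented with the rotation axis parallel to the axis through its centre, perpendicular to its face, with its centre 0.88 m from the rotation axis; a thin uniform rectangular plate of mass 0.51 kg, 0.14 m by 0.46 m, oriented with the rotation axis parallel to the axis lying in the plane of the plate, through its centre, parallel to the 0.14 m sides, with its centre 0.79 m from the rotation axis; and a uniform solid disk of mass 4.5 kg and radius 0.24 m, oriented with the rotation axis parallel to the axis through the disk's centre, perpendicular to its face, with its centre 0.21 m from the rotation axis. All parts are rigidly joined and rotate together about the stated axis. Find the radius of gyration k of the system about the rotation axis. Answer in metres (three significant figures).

Annular disk: I_cm = (1/2)M(R²+r²) = (1/2)(5.5)[(0.44)² + (0.35)²] = 0.86928 kg·m²; centre at d = 0.88 m, so I = I_cm + Md² gives I = 0.86928 + (5.5)(0.88)² = 5.1285 kg·m².
Rectangular plate: I_cm = (1/12)Mb² = (1/12)(0.51)(0.46)² = 0.008993 kg·m²; centre at d = 0.79 m, so I = I_cm + Md² gives I = 0.008993 + (0.51)(0.79)² = 0.32728 kg·m².
Solid disk: I_cm = (1/2)MR² = (1/2)(4.5)(0.24)² = 0.1296 kg·m²; centre at d = 0.21 m, so I = I_cm + Md² gives I = 0.1296 + (4.5)(0.21)² = 0.32805 kg·m².
Total I = 5.7838 kg·m²; total mass M = 10.51 kg.
k = √(I/M) = √(5.7838/10.51) = 0.74183 m.

0.742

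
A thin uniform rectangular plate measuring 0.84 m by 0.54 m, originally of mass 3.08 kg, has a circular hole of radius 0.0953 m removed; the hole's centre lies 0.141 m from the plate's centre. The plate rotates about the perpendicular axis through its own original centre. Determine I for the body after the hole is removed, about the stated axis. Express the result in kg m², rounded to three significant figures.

0.251

Unpierced body about its centre: I₀ = (1/12)M(a²+b²) = (1/12)(3.08)[(0.84)² + (0.54)²] = 0.25595 kg m².
The removed disk has mass m = M·πr²/(ab) = (3.08)·π(0.0953)²/(0.84·0.54) = 0.19374 kg (same uniform areal density).
Its moment of inertia about the rotation axis (parallel-axis theorem): I_hole = (1/2)mr² + md² = (1/2)(0.19374)(0.0953)² + (0.19374)(0.141)² = 0.0047315 kg m².
Treating the hole as negative mass, I = I₀ − I_hole = 0.25595 − 0.0047315 = 0.25122 kg m².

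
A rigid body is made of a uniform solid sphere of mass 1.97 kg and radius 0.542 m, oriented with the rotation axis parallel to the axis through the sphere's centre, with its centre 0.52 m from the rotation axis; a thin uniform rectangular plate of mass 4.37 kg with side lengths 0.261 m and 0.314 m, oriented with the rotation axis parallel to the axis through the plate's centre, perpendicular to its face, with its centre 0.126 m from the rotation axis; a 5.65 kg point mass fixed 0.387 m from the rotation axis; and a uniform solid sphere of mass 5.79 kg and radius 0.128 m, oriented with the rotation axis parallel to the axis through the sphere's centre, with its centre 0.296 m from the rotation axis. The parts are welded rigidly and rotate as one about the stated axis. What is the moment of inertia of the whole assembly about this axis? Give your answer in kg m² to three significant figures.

2.29

Solid sphere: I_cm = (2/5)MR² = (2/5)(1.97)(0.542)² = 0.23149 kg m²; centre at d = 0.52 m, so I = I_cm + Md² gives I = 0.23149 + (1.97)(0.52)² = 0.76417 kg m².
Rectangular plate: I_cm = (1/12)M(a²+b²) = (1/12)(4.37)[(0.261)² + (0.314)²] = 0.060713 kg m²; centre at d = 0.126 m, so I = I_cm + Md² gives I = 0.060713 + (4.37)(0.126)² = 0.13009 kg m².
Point mass: I_cm = 0; centre at d = 0.387 m, so I = I_cm + Md² gives I = 0 + (5.65)(0.387)² = 0.84619 kg m².
Solid sphere: I_cm = (2/5)MR² = (2/5)(5.79)(0.128)² = 0.037945 kg m²; centre at d = 0.296 m, so I = I_cm + Md² gives I = 0.037945 + (5.79)(0.296)² = 0.54524 kg m².
Total I = 0.76417 + 0.13009 + 0.84619 + 0.54524 = 2.2857 kg m².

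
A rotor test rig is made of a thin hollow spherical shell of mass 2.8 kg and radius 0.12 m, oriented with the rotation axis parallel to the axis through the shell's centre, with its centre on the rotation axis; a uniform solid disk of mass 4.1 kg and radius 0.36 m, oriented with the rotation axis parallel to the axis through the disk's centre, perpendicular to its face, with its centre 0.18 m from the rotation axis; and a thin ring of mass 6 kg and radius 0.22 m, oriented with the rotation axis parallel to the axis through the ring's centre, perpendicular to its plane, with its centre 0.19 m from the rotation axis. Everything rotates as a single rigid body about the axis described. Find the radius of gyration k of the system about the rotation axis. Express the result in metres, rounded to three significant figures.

Spherical shell: I_cm = (2/3)MR² = (2/3)(2.8)(0.12)² = 0.02688 kg·m²; axis through the centre, so I = 0.02688 kg·m².
Solid disk: I_cm = (1/2)MR² = (1/2)(4.1)(0.36)² = 0.26568 kg·m²; centre at d = 0.18 m, so I = I_cm + Md² gives I = 0.26568 + (4.1)(0.18)² = 0.39852 kg·m².
Thin ring: I_cm = MR² = (6)(0.22)² = 0.2904 kg·m²; centre at d = 0.19 m, so I = I_cm + Md² gives I = 0.2904 + (6)(0.19)² = 0.507 kg·m².
Total I = 0.9324 kg·m²; total mass M = 12.9 kg.
k = √(I/M) = √(0.9324/12.9) = 0.26885 m.

0.269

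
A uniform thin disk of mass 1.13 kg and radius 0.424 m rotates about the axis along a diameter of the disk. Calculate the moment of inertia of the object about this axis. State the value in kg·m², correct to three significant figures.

I_cm = (1/4)MR² = (1/4)(1.13)(0.424)² = 0.050787 kg·m²; axis through the centre, so I = 0.050787 kg·m².

0.0508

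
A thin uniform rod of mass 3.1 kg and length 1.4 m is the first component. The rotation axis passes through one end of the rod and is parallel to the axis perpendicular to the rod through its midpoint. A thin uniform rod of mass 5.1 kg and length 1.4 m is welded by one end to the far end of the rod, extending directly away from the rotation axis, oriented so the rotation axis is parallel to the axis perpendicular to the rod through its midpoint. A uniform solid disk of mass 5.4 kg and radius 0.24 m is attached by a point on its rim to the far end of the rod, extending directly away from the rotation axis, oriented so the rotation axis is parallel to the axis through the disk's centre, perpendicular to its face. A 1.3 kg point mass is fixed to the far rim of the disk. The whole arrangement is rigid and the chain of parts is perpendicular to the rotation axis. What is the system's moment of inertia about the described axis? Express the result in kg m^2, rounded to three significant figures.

89.4

Thin rod: I_cm = (1/12)ML² = (1/12)(3.1)(1.4)² = 0.50633 kg m^2; centre at d = 0.7 m, so I = I_cm + Md² gives I = 0.50633 + (3.1)(0.7)² = 2.0253 kg m^2.
Thin rod: I_cm = (1/12)ML² = (1/12)(5.1)(1.4)² = 0.833 kg m^2; centre at d = 0.7 + 0.7 + 0.7 = 2.1 m, so I = I_cm + Md² gives I = 0.833 + (5.1)(2.1)² = 23.324 kg m^2.
Solid disk: I_cm = (1/2)MR² = (1/2)(5.4)(0.24)² = 0.15552 kg m^2; centre at d = 0.7 + 0.7 + 0.7 + 0.7 + 0.24 = 3.04 m, so I = I_cm + Md² gives I = 0.15552 + (5.4)(3.04)² = 50.06 kg m^2.
Point mass: I_cm = 0; centre at d = 0.7 + 0.7 + 0.7 + 0.7 + 0.24 + 0.24 = 3.28 m, so I = I_cm + Md² gives I = 0 + (1.3)(3.28)² = 13.986 kg m^2.
Total I = 2.0253 + 23.324 + 50.06 + 13.986 = 89.395 kg m^2.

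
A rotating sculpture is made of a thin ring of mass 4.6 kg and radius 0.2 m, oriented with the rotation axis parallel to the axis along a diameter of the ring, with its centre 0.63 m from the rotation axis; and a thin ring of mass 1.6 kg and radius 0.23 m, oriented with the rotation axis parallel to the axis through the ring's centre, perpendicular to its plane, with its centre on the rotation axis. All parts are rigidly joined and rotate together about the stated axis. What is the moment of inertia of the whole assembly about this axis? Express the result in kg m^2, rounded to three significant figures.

Thin ring: I_cm = (1/2)MR² = (1/2)(4.6)(0.2)² = 0.092 kg m^2; centre at d = 0.63 m, so I = I_cm + Md² gives I = 0.092 + (4.6)(0.63)² = 1.9177 kg m^2.
Thin ring: I_cm = MR² = (1.6)(0.23)² = 0.08464 kg m^2; axis through the centre, so I = 0.08464 kg m^2.
Total I = 1.9177 + 0.08464 = 2.0024 kg m^2.

2.00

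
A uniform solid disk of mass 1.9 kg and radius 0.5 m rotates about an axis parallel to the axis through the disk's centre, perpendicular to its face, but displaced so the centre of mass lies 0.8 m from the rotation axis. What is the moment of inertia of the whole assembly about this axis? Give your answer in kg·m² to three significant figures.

I_cm = (1/2)MR² = (1/2)(1.9)(0.5)² = 0.2375 kg·m²; centre at d = 0.8 m, so the parallel axis theorem gives I = 0.2375 + (1.9)(0.8)² = 1.4535 kg·m².

1.45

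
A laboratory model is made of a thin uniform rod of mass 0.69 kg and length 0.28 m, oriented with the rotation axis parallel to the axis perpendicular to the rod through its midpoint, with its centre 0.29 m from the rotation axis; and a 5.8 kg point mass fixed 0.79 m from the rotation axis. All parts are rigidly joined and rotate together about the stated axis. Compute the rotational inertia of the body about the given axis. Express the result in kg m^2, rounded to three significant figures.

Thin rod: I_cm = (1/12)ML² = (1/12)(0.69)(0.28)² = 0.004508 kg m^2; centre at d = 0.29 m, so the parallel axis theorem gives I = 0.004508 + (0.69)(0.29)² = 0.062537 kg m^2.
Point mass: I_cm = 0; centre at d = 0.79 m, so the parallel axis theorem gives I = 0 + (5.8)(0.79)² = 3.6198 kg m^2.
Total I = 0.062537 + 3.6198 = 3.6823 kg m^2.

3.68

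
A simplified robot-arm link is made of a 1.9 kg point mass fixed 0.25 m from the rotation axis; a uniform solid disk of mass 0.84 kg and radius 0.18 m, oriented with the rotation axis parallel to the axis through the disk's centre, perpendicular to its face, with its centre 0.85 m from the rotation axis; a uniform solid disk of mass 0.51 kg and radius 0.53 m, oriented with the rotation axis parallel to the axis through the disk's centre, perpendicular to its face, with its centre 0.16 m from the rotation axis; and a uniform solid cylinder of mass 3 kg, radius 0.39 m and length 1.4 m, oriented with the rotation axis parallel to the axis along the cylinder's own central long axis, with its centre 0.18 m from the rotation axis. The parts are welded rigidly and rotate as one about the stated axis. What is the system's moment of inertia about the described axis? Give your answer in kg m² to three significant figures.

1.15

Point mass: I_cm = 0; centre at d = 0.25 m, so I = I_cm + Md² gives I = 0 + (1.9)(0.25)² = 0.11875 kg m².
Solid disk: I_cm = (1/2)MR² = (1/2)(0.84)(0.18)² = 0.013608 kg m²; centre at d = 0.85 m, so I = I_cm + Md² gives I = 0.013608 + (0.84)(0.85)² = 0.62051 kg m².
Solid disk: I_cm = (1/2)MR² = (1/2)(0.51)(0.53)² = 0.07163 kg m²; centre at d = 0.16 m, so I = I_cm + Md² gives I = 0.07163 + (0.51)(0.16)² = 0.084686 kg m².
Solid cylinder: I_cm = (1/2)MR² = (1/2)(3)(0.39)² = 0.22815 kg m²; centre at d = 0.18 m, so I = I_cm + Md² gives I = 0.22815 + (3)(0.18)² = 0.32535 kg m².
Total I = 0.11875 + 0.62051 + 0.084686 + 0.32535 = 1.1493 kg m².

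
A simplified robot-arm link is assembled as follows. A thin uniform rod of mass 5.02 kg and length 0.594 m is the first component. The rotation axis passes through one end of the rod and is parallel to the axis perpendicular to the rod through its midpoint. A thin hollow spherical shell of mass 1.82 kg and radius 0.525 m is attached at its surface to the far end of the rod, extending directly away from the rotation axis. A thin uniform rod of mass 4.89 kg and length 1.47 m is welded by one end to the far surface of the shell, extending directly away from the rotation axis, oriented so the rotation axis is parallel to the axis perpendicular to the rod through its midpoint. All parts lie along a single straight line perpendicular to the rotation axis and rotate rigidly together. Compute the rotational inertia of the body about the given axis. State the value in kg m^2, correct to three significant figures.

Thin rod: I_cm = (1/12)ML² = (1/12)(5.02)(0.594)² = 0.1476 kg m^2; centre at d = 0.297 m, so the parallel axis theorem gives I = 0.1476 + (5.02)(0.297)² = 0.59041 kg m^2.
Spherical shell: I_cm = (2/3)MR² = (2/3)(1.82)(0.525)² = 0.33443 kg m^2; centre at d = 0.297 + 0.297 + 0.525 = 1.119 m, so the parallel axis theorem gives I = 0.33443 + (1.82)(1.119)² = 2.6134 kg m^2.
Thin rod: I_cm = (1/12)ML² = (1/12)(4.89)(1.47)² = 0.88057 kg m^2; centre at d = 0.297 + 0.297 + 0.525 + 0.525 + 0.735 = 2.379 m, so the parallel axis theorem gives I = 0.88057 + (4.89)(2.379)² = 28.556 kg m^2.
Total I = 0.59041 + 2.6134 + 28.556 = 31.76 kg m^2.

31.8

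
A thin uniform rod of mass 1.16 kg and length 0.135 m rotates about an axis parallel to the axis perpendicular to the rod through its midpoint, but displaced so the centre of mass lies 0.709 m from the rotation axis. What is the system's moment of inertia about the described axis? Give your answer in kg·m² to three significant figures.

I_cm = (1/12)ML² = (1/12)(1.16)(0.135)² = 0.0017617 kg·m²; centre at d = 0.709 m, so the parallel axis theorem gives I = 0.0017617 + (1.16)(0.709)² = 0.58487 kg·m².

0.585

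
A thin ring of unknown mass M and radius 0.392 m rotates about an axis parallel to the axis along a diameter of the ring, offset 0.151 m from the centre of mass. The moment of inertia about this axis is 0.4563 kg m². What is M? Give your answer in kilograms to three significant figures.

4.58

I = I_cm + Md² = (1/2)MR² + Md² = M·[0.5·(0.392)² + (0.151)²] = M·0.099633.
So M = 0.4563 / 0.099633 = 4.5798 kg.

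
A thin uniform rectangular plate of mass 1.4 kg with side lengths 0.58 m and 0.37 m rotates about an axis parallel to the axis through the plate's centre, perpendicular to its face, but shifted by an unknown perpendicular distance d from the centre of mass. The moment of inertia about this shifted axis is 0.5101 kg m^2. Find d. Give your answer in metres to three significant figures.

About the centre-of-mass axis, I_cm = (1/12)M(a²+b²) = (1/12)(1.4)[(0.58)² + (0.37)²] = 0.055218 kg m^2.
Parallel axis theorem: I = I_cm + Md², so Md² = 0.5101 − 0.055218 = 0.45488 kg m^2.
d = √(0.45488 / 1.4) = 0.57001 m.

0.570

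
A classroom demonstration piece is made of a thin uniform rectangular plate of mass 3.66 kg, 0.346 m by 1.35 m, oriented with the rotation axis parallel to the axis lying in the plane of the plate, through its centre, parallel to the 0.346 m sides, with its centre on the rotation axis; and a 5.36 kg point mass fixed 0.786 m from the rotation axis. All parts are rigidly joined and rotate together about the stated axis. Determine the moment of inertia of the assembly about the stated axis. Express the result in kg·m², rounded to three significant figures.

3.87

Rectangular plate: I_cm = (1/12)Mb² = (1/12)(3.66)(1.35)² = 0.55586 kg·m²; axis through the centre, so I = 0.55586 kg·m².
Point mass: I_cm = 0; centre at d = 0.786 m, so I = I_cm + Md² gives I = 0 + (5.36)(0.786)² = 3.3114 kg·m².
Total I = 0.55586 + 3.3114 = 3.8672 kg·m².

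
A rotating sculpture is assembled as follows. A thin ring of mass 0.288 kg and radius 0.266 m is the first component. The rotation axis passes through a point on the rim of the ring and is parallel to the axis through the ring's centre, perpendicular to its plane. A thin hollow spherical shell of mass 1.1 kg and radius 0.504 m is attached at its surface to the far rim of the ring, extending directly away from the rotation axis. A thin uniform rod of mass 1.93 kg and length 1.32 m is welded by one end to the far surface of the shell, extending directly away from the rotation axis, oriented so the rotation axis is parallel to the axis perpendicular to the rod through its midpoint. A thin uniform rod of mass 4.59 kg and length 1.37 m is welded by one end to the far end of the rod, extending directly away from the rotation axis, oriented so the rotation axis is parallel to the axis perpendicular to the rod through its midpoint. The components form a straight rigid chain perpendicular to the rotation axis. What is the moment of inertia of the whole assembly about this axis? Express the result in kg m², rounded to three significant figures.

69.4

Thin ring: I_cm = MR² = (0.288)(0.266)² = 0.020378 kg m²; centre at d = 0.266 m, so I = I_cm + Md² gives I = 0.020378 + (0.288)(0.266)² = 0.040755 kg m².
Spherical shell: I_cm = (2/3)MR² = (2/3)(1.1)(0.504)² = 0.18628 kg m²; centre at d = 0.266 + 0.266 + 0.504 = 1.036 m, so I = I_cm + Md² gives I = 0.18628 + (1.1)(1.036)² = 1.3669 kg m².
Thin rod: I_cm = (1/12)ML² = (1/12)(1.93)(1.32)² = 0.28024 kg m²; centre at d = 0.266 + 0.266 + 0.504 + 0.504 + 0.66 = 2.2 m, so I = I_cm + Md² gives I = 0.28024 + (1.93)(2.2)² = 9.6214 kg m².
Thin rod: I_cm = (1/12)ML² = (1/12)(4.59)(1.37)² = 0.71791 kg m²; centre at d = 0.266 + 0.266 + 0.504 + 0.504 + 0.66 + 0.66 + 0.685 = 3.545 m, so I = I_cm + Md² gives I = 0.71791 + (4.59)(3.545)² = 58.401 kg m².
Total I = 0.040755 + 1.3669 + 9.6214 + 58.401 = 69.43 kg m².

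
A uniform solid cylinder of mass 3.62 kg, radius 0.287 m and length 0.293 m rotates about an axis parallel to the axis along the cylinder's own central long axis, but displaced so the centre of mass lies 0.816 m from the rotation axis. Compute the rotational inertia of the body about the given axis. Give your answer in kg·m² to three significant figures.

I_cm = (1/2)MR² = (1/2)(3.62)(0.287)² = 0.14909 kg·m²; centre at d = 0.816 m, so I = I_cm + Md² gives I = 0.14909 + (3.62)(0.816)² = 2.5595 kg·m².

2.56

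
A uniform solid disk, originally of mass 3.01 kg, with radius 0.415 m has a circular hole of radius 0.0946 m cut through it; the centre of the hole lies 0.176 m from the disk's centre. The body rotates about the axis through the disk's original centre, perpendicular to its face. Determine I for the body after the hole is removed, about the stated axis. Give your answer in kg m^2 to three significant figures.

Unpierced body about its centre: I₀ = (1/2)MR² = (1/2)(3.01)(0.415)² = 0.2592 kg m^2.
The removed disk has mass m = M·(r/R)² = (3.01)(0.0946/0.415)² = 0.15641 kg (same uniform areal density).
Its moment of inertia about the rotation axis (parallel-axis theorem): I_hole = (1/2)mr² + md² = (1/2)(0.15641)(0.0946)² + (0.15641)(0.176)² = 0.0055447 kg m^2.
Treating the hole as negative mass, I = I₀ − I_hole = 0.2592 − 0.0055447 = 0.25365 kg m^2.

0.254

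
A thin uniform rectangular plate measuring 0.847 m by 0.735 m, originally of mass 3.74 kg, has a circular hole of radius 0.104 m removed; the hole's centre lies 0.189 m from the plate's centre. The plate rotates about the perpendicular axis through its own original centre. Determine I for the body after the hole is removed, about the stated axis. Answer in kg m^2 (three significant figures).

Unpierced body about its centre: I₀ = (1/12)M(a²+b²) = (1/12)(3.74)[(0.847)² + (0.735)²] = 0.39196 kg m^2.
The removed disk has mass m = M·πr²/(ab) = (3.74)·π(0.104)²/(0.847·0.735) = 0.20413 kg (same uniform areal density).
Its moment of inertia about the rotation axis (parallel-axis theorem): I_hole = (1/2)mr² + md² = (1/2)(0.20413)(0.104)² + (0.20413)(0.189)² = 0.0083959 kg m^2.
Treating the hole as negative mass, I = I₀ − I_hole = 0.39196 − 0.0083959 = 0.38357 kg m^2.

0.384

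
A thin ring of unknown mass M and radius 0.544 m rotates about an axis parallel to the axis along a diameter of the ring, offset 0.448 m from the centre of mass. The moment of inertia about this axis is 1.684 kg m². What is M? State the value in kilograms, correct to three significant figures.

4.83

I = I_cm + Md² = (1/2)MR² + Md² = M·[0.5·(0.544)² + (0.448)²] = M·0.34867.
So M = 1.684 / 0.34867 = 4.8298 kg.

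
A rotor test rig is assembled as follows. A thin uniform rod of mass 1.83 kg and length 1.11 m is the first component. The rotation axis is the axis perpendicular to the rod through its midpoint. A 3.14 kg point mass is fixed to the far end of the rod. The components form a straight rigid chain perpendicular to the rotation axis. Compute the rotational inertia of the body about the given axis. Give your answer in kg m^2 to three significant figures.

1.16

Thin rod: I_cm = (1/12)ML² = (1/12)(1.83)(1.11)² = 0.1879 kg m^2; axis through the centre, so I = 0.1879 kg m^2.
Point mass: I_cm = 0; centre at d = 0.555 m, so the parallel axis theorem gives I = 0 + (3.14)(0.555)² = 0.9672 kg m^2.
Total I = 0.1879 + 0.9672 = 1.1551 kg m^2.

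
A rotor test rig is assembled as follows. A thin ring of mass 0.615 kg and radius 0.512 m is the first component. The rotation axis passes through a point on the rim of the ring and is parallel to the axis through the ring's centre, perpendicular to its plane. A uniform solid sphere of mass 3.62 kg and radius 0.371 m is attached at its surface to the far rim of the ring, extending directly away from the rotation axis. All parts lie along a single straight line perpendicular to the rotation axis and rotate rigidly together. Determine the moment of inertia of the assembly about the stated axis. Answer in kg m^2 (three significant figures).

Thin ring: I_cm = MR² = (0.615)(0.512)² = 0.16122 kg m^2; centre at d = 0.512 m, so the parallel axis theorem gives I = 0.16122 + (0.615)(0.512)² = 0.32244 kg m^2.
Solid sphere: I_cm = (2/5)MR² = (2/5)(3.62)(0.371)² = 0.1993 kg m^2; centre at d = 0.512 + 0.512 + 0.371 = 1.395 m, so the parallel axis theorem gives I = 0.1993 + (3.62)(1.395)² = 7.2439 kg m^2.
Total I = 0.32244 + 7.2439 = 7.5664 kg m^2.

7.57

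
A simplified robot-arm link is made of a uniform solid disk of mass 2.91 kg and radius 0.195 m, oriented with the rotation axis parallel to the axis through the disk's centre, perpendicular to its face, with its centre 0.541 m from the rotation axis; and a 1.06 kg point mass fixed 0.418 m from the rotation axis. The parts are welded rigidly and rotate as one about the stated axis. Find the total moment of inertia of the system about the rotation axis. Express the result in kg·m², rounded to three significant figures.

Solid disk: I_cm = (1/2)MR² = (1/2)(2.91)(0.195)² = 0.055326 kg·m²; centre at d = 0.541 m, so I = I_cm + Md² gives I = 0.055326 + (2.91)(0.541)² = 0.90703 kg·m².
Point mass: I_cm = 0; centre at d = 0.418 m, so I = I_cm + Md² gives I = 0 + (1.06)(0.418)² = 0.18521 kg·m².
Total I = 0.90703 + 0.18521 = 1.0922 kg·m².

1.09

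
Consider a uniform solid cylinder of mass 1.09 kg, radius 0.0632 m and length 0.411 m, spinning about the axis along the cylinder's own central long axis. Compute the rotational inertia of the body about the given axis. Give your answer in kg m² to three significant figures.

I_cm = (1/2)MR² = (1/2)(1.09)(0.0632)² = 0.0021769 kg m²; axis through the centre, so I = 0.0021769 kg m².

0.00218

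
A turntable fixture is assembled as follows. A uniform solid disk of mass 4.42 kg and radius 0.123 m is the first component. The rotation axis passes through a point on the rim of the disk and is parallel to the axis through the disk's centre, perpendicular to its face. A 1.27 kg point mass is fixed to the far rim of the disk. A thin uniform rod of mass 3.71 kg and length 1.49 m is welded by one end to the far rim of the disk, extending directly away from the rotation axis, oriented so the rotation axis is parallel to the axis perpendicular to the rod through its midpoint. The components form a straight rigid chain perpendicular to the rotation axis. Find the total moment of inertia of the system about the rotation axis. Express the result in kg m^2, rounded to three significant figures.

4.51

Solid disk: I_cm = (1/2)MR² = (1/2)(4.42)(0.123)² = 0.033435 kg m^2; centre at d = 0.123 m, so the parallel axis theorem gives I = 0.033435 + (4.42)(0.123)² = 0.10031 kg m^2.
Point mass: I_cm = 0; centre at d = 0.123 + 0.123 = 0.246 m, so the parallel axis theorem gives I = 0 + (1.27)(0.246)² = 0.076855 kg m^2.
Thin rod: I_cm = (1/12)ML² = (1/12)(3.71)(1.49)² = 0.68638 kg m^2; centre at d = 0.123 + 0.123 + 0.745 = 0.991 m, so the parallel axis theorem gives I = 0.68638 + (3.71)(0.991)² = 4.3299 kg m^2.
Total I = 0.10031 + 0.076855 + 4.3299 = 4.5071 kg m^2.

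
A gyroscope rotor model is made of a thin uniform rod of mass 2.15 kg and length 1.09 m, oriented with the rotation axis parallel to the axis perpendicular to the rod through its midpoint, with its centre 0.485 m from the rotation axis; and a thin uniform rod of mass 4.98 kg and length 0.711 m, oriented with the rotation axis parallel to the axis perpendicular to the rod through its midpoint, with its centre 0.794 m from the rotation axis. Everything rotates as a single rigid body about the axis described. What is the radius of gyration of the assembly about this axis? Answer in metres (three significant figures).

Thin rod: I_cm = (1/12)ML² = (1/12)(2.15)(1.09)² = 0.21287 kg m²; centre at d = 0.485 m, so the parallel axis theorem gives I = 0.21287 + (2.15)(0.485)² = 0.7186 kg m².
Thin rod: I_cm = (1/12)ML² = (1/12)(4.98)(0.711)² = 0.20979 kg m²; centre at d = 0.794 m, so the parallel axis theorem gives I = 0.20979 + (4.98)(0.794)² = 3.3494 kg m².
Total I = 4.068 kg m²; total mass M = 7.13 kg.
k = √(I/M) = √(4.068/7.13) = 0.75534 m.

0.755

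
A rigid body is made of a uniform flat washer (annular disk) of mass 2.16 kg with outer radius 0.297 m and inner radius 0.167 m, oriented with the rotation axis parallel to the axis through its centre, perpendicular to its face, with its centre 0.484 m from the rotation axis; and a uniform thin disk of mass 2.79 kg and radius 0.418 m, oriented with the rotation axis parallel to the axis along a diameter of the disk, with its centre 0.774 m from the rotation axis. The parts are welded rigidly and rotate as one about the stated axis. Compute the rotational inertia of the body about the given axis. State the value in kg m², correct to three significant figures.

2.42

Annular disk: I_cm = (1/2)M(R²+r²) = (1/2)(2.16)[(0.297)² + (0.167)²] = 0.12539 kg m²; centre at d = 0.484 m, so I = I_cm + Md² gives I = 0.12539 + (2.16)(0.484)² = 0.63138 kg m².
Thin disk: I_cm = (1/4)MR² = (1/4)(2.79)(0.418)² = 0.12187 kg m²; centre at d = 0.774 m, so I = I_cm + Md² gives I = 0.12187 + (2.79)(0.774)² = 1.7933 kg m².
Total I = 0.63138 + 1.7933 = 2.4247 kg m².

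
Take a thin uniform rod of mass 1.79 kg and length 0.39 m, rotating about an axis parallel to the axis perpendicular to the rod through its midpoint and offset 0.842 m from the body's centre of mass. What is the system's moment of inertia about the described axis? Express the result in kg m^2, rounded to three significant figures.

1.29

I_cm = (1/12)ML² = (1/12)(1.79)(0.39)² = 0.022688 kg m^2; centre at d = 0.842 m, so the parallel axis theorem gives I = 0.022688 + (1.79)(0.842)² = 1.2917 kg m^2.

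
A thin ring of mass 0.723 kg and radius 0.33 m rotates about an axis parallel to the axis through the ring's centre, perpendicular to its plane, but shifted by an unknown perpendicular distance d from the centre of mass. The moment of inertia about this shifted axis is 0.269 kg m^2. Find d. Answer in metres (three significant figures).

0.513

About the centre-of-mass axis, I_cm = MR² = (0.723)(0.33)² = 0.078735 kg m^2.
Parallel axis theorem: I = I_cm + Md², so Md² = 0.269 − 0.078735 = 0.19027 kg m^2.
d = √(0.19027 / 0.723) = 0.51299 m.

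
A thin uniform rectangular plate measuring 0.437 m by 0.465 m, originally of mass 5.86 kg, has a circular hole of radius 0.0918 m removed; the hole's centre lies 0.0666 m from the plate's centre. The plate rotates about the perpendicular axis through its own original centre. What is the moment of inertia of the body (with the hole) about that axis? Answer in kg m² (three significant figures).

Unpierced body about its centre: I₀ = (1/12)M(a²+b²) = (1/12)(5.86)[(0.437)² + (0.465)²] = 0.19885 kg m².
The removed disk has mass m = M·πr²/(ab) = (5.86)·π(0.0918)²/(0.437·0.465) = 0.76348 kg (same uniform areal density).
Its moment of inertia about the rotation axis (parallel-axis theorem): I_hole = (1/2)mr² + md² = (1/2)(0.76348)(0.0918)² + (0.76348)(0.0666)² = 0.0066035 kg m².
Treating the hole as negative mass, I = I₀ − I_hole = 0.19885 − 0.0066035 = 0.19224 kg m².

0.192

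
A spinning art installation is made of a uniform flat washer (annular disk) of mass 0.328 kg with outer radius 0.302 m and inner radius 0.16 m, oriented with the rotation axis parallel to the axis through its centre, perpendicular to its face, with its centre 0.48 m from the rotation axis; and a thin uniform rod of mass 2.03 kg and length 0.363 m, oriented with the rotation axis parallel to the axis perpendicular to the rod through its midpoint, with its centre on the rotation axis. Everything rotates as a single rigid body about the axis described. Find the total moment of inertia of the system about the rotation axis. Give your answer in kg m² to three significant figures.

0.117

Annular disk: I_cm = (1/2)M(R²+r²) = (1/2)(0.328)[(0.302)² + (0.16)²] = 0.019156 kg m²; centre at d = 0.48 m, so the parallel axis theorem gives I = 0.019156 + (0.328)(0.48)² = 0.094727 kg m².
Thin rod: I_cm = (1/12)ML² = (1/12)(2.03)(0.363)² = 0.022291 kg m²; axis through the centre, so I = 0.022291 kg m².
Total I = 0.094727 + 0.022291 = 0.11702 kg m².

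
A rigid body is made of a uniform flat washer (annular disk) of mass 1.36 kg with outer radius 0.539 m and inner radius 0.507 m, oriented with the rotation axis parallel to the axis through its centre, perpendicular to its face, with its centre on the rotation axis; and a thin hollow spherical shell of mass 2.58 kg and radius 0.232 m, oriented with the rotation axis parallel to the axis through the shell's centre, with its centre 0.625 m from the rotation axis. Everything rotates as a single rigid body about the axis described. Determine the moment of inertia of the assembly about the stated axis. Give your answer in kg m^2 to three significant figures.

1.47

Annular disk: I_cm = (1/2)M(R²+r²) = (1/2)(1.36)[(0.539)² + (0.507)²] = 0.37235 kg m^2; axis through the centre, so I = 0.37235 kg m^2.
Spherical shell: I_cm = (2/3)MR² = (2/3)(2.58)(0.232)² = 0.092577 kg m^2; centre at d = 0.625 m, so I = I_cm + Md² gives I = 0.092577 + (2.58)(0.625)² = 1.1004 kg m^2.
Total I = 0.37235 + 1.1004 = 1.4727 kg m^2.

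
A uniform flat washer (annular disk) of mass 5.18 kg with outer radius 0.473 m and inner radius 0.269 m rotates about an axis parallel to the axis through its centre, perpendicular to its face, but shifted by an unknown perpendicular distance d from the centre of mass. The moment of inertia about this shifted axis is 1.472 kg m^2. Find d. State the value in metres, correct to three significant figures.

0.369

About the centre-of-mass axis, I_cm = (1/2)M(R²+r²) = (1/2)(5.18)[(0.473)² + (0.269)²] = 0.76687 kg m^2.
Parallel axis theorem: I = I_cm + Md², so Md² = 1.472 − 0.76687 = 0.70513 kg m^2.
d = √(0.70513 / 5.18) = 0.36895 m.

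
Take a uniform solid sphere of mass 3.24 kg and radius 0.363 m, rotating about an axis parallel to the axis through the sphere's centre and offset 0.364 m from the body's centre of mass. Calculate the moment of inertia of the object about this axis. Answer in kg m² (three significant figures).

0.600

I_cm = (2/5)MR² = (2/5)(3.24)(0.363)² = 0.17077 kg m²; centre at d = 0.364 m, so the parallel axis theorem gives I = 0.17077 + (3.24)(0.364)² = 0.60006 kg m².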